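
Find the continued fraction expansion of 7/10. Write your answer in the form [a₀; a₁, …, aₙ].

Repeatedly divide and take the remainder:
7 = 0·10 + 7, so a_0 = 0
10 = 1·7 + 3, so a_1 = 1
7 = 2·3 + 1, so a_2 = 2
3 = 3·1 + 0, so a_3 = 3

[0; 1, 2, 3]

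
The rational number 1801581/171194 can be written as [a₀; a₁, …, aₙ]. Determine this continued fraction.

Apply division with remainder until the remainder is 0:
1801581 ÷ 171194 → quotient 10, remainder 89641
171194 ÷ 89641 → quotient 1, remainder 81553
89641 ÷ 81553 → quotient 1, remainder 8088
81553 ÷ 8088 → quotient 10, remainder 673
8088 ÷ 673 → quotient 12, remainder 12
673 ÷ 12 → quotient 56, remainder 1
12 ÷ 1 → quotient 12, remainder 0

[10; 1, 1, 10, 12, 56, 12]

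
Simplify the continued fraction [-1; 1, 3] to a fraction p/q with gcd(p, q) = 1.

Work from the innermost term outward:
Start with 3.
1 + 1/(3/1) = 1 + 1/3 = 4/3
-1 + 1/(4/3) = -1 + 3/4 = -1/4

-1/4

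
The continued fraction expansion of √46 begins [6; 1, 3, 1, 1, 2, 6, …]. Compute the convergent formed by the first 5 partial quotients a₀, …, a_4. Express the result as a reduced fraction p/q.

61/9

Start with 1.
1 + 1/(1/1) = 1 + 1/1 = 2/1
3 + 1/(2/1) = 3 + 1/2 = 7/2
1 + 1/(7/2) = 1 + 2/7 = 9/7
6 + 1/(9/7) = 6 + 7/9 = 61/9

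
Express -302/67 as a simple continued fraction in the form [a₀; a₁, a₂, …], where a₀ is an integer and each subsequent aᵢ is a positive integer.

[-5; 2, 33]

Apply division with remainder until the remainder is 0:
-302 = -5·67 + 33, so a_0 = -5
67 = 2·33 + 1, so a_1 = 2
33 = 33·1 + 0, so a_2 = 33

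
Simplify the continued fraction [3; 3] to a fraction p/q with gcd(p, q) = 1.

Collapse the nested fraction from the inside out:
Start with 3.
3 + 1/(3/1) = 3 + 1/3 = 10/3

10/3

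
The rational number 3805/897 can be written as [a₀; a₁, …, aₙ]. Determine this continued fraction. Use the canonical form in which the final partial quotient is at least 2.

⌊3805/897⌋ = 4, remainder 217
⌊897/217⌋ = 4, remainder 29
⌊217/29⌋ = 7, remainder 14
⌊29/14⌋ = 2, remainder 1
⌊14/1⌋ = 14, remainder 0

[4; 4, 7, 2, 14]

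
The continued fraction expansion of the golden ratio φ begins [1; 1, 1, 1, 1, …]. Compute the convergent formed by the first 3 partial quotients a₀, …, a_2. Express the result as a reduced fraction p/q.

Collapse the nested fraction from the inside out:
Start with 1.
1 + 1/(1/1) = 1 + 1/1 = 2/1
1 + 1/(2/1) = 1 + 1/2 = 3/2

3/2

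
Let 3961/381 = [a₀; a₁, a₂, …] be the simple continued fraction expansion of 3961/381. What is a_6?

2

3961 ÷ 381 → quotient 10, remainder 151
381 ÷ 151 → quotient 2, remainder 79
151 ÷ 79 → quotient 1, remainder 72
79 ÷ 72 → quotient 1, remainder 7
72 ÷ 7 → quotient 10, remainder 2
7 ÷ 2 → quotient 3, remainder 1
2 ÷ 1 → quotient 2, remainder 0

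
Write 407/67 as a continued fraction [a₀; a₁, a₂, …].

[6; 13, 2, 2]

⌊407/67⌋ = 6, remainder 5
⌊67/5⌋ = 13, remainder 2
⌊5/2⌋ = 2, remainder 1
⌊2/1⌋ = 2, remainder 0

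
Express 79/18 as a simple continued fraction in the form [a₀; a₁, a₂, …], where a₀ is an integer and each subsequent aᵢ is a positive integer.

[4; 2, 1, 1, 3]

Apply division with remainder until the remainder is 0:
79 = 4·18 + 7, so a_0 = 4
18 = 2·7 + 4, so a_1 = 2
7 = 1·4 + 3, so a_2 = 1
4 = 1·3 + 1, so a_3 = 1
3 = 3·1 + 0, so a_4 = 3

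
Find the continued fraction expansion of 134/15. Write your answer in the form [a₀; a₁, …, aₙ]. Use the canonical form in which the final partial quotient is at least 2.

[8; 1, 14]

134 ÷ 15 → quotient 8, remainder 14
15 ÷ 14 → quotient 1, remainder 1
14 ÷ 1 → quotient 14, remainder 0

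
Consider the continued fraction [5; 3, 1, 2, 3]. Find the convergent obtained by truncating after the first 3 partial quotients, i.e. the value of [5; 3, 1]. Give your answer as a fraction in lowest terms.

21/4

a_0 = 5: 5/1
a_1 = 3: 16/3
a_2 = 1: 21/4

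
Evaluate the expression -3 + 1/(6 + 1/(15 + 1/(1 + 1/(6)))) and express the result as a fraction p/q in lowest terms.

Compute successive convergents:
a_0 = -3: -3/1
a_1 = 6: -17/6
a_2 = 15: -258/91
a_3 = 1: -275/97
a_4 = 6: -1908/673

-1908/673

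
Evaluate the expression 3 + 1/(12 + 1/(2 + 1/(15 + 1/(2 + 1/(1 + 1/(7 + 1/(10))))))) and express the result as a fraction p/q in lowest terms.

Start with 10.
7 + 1/(10/1) = 7 + 1/10 = 71/10
1 + 1/(71/10) = 1 + 10/71 = 81/71
2 + 1/(81/71) = 2 + 71/81 = 233/81
15 + 1/(233/81) = 15 + 81/233 = 3576/233
2 + 1/(3576/233) = 2 + 233/3576 = 7385/3576
12 + 1/(7385/3576) = 12 + 3576/7385 = 92196/7385
3 + 1/(92196/7385) = 3 + 7385/92196 = 283973/92196

283973/92196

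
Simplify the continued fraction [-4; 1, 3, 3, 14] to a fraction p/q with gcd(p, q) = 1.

-601/186

Start with 14.
3 + 1/(14/1) = 3 + 1/14 = 43/14
3 + 1/(43/14) = 3 + 14/43 = 143/43
1 + 1/(143/43) = 1 + 43/143 = 186/143
-4 + 1/(186/143) = -4 + 143/186 = -601/186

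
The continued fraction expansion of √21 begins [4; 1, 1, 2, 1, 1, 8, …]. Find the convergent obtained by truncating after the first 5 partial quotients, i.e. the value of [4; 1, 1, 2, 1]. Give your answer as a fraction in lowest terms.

32/7

Start with 1.
2 + 1/(1/1) = 2 + 1/1 = 3/1
1 + 1/(3/1) = 1 + 1/3 = 4/3
1 + 1/(4/3) = 1 + 3/4 = 7/4
4 + 1/(7/4) = 4 + 4/7 = 32/7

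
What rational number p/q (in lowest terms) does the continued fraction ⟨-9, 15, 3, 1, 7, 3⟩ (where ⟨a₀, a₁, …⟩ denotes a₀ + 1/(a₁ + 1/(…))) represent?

a_0 = -9: -9/1
a_1 = 15: -134/15
a_2 = 3: -411/46
a_3 = 1: -545/61
a_4 = 7: -4226/473
a_5 = 3: -13223/1480

-13223/1480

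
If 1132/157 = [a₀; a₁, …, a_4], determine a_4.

Apply division with remainder until the remainder is 0:
⌊1132/157⌋ = 7, remainder 33
⌊157/33⌋ = 4, remainder 25
⌊33/25⌋ = 1, remainder 8
⌊25/8⌋ = 3, remainder 1
⌊8/1⌋ = 8, remainder 0

8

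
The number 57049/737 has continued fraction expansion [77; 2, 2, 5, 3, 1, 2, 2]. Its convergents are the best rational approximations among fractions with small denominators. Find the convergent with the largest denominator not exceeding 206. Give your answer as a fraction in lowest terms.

a_0 = 77: 77/1  (≤ bound)
a_1 = 2: 155/2  (≤ bound)
a_2 = 2: 387/5  (≤ bound)
a_3 = 5: 2090/27  (≤ bound)
a_4 = 3: 6657/86  (≤ bound)
a_5 = 1: 8747/113  (≤ bound)
a_6 = 2: 24151/312  (> 206, stop)

8747/113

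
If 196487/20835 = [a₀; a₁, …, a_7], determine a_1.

⌊196487/20835⌋ = 9, remainder 8972
⌊20835/8972⌋ = 2, remainder 2891

2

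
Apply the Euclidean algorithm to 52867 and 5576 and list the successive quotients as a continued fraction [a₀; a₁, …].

⌊52867/5576⌋ = 9, remainder 2683
⌊5576/2683⌋ = 2, remainder 210
⌊2683/210⌋ = 12, remainder 163
⌊210/163⌋ = 1, remainder 47
⌊163/47⌋ = 3, remainder 22
⌊47/22⌋ = 2, remainder 3
⌊22/3⌋ = 7, remainder 1
⌊3/1⌋ = 3, remainder 0

[9; 2, 12, 1, 3, 2, 7, 3]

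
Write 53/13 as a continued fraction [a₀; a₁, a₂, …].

⌊53/13⌋ = 4, remainder 1
⌊13/1⌋ = 13, remainder 0

[4; 13]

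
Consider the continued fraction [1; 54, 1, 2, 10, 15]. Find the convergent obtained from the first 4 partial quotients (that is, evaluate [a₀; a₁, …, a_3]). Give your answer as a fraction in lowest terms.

167/164

Use the convergent recurrence hₖ = aₖ·hₖ₋₁ + hₖ₋₂ (and likewise for the denominators kₖ):
a_0 = 1: 1/1
a_1 = 54: 55/54
a_2 = 1: 56/55
a_3 = 2: 167/164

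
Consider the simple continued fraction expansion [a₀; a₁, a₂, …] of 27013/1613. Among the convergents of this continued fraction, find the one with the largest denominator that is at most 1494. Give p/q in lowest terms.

a_0 = 16: 16/1  (≤ bound)
a_1 = 1: 17/1  (≤ bound)
a_2 = 2: 50/3  (≤ bound)
a_3 = 1: 67/4  (≤ bound)
a_4 = 20: 1390/83  (≤ bound)
a_5 = 2: 2847/170  (≤ bound)
a_6 = 9: 27013/1613  (> 1494, stop)

2847/170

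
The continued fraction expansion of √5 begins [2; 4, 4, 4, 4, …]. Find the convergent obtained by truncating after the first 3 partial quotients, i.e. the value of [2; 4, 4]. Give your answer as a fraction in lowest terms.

Build up convergents one term at a time:
a_0 = 2: 2/1
a_1 = 4: 9/4
a_2 = 4: 38/17

38/17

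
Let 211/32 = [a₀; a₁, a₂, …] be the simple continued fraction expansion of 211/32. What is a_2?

⌊211/32⌋ = 6, remainder 19
⌊32/19⌋ = 1, remainder 13
⌊19/13⌋ = 1, remainder 6

1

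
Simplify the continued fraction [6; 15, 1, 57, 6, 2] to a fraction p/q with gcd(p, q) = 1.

a_0 = 6: 6/1
a_1 = 15: 91/15
a_2 = 1: 97/16
a_3 = 57: 5620/927
a_4 = 6: 33817/5578
a_5 = 2: 73254/12083

73254/12083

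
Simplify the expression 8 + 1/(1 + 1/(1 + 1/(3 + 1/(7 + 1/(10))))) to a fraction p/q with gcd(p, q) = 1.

4430/517

Build up convergents one term at a time:
a_0 = 8: 8/1
a_1 = 1: 9/1
a_2 = 1: 17/2
a_3 = 3: 60/7
a_4 = 7: 437/51
a_5 = 10: 4430/517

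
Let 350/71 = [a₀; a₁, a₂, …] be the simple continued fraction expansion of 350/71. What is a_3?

350 = 4·71 + 66, so a_0 = 4
71 = 1·66 + 5, so a_1 = 1
66 = 13·5 + 1, so a_2 = 13
5 = 5·1 + 0, so a_3 = 5

5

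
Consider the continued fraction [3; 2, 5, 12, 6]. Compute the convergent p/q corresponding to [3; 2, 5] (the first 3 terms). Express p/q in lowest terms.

38/11

Build up convergents one term at a time:
a_0 = 3: 3/1
a_1 = 2: 7/2
a_2 = 5: 38/11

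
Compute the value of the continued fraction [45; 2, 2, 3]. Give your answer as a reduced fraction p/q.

Compute successive convergents:
a_0 = 45: 45/1
a_1 = 2: 91/2
a_2 = 2: 227/5
a_3 = 3: 772/17

772/17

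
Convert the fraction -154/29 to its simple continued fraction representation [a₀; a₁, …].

[-6; 1, 2, 4, 2]

Run the Euclidean algorithm, recording each quotient:
⌊-154/29⌋ = -6, remainder 20
⌊29/20⌋ = 1, remainder 9
⌊20/9⌋ = 2, remainder 2
⌊9/2⌋ = 4, remainder 1
⌊2/1⌋ = 2, remainder 0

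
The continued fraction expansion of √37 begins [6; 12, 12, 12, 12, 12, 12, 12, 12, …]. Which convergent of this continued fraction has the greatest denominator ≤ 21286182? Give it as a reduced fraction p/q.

18798954/3090529

List convergents until the denominator exceeds the bound:
a_0 = 6: 6/1  (≤ bound)
a_1 = 12: 73/12  (≤ bound)
a_2 = 12: 882/145  (≤ bound)
a_3 = 12: 10657/1752  (≤ bound)
a_4 = 12: 128766/21169  (≤ bound)
a_5 = 12: 1555849/255780  (≤ bound)
a_6 = 12: 18798954/3090529  (≤ bound)
a_7 = 12: 227143297/37342128  (> 21286182, stop)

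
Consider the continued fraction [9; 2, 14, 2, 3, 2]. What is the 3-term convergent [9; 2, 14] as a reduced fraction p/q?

275/29

a_0 = 9: 9/1
a_1 = 2: 19/2
a_2 = 14: 275/29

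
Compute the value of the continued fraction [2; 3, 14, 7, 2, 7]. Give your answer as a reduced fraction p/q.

11305/4861

a_0 = 2: 2/1
a_1 = 3: 7/3
a_2 = 14: 100/43
a_3 = 7: 707/304
a_4 = 2: 1514/651
a_5 = 7: 11305/4861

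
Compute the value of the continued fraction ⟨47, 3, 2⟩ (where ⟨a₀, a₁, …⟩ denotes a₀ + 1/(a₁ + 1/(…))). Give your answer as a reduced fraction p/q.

331/7

a_0 = 47: 47/1
a_1 = 3: 142/3
a_2 = 2: 331/7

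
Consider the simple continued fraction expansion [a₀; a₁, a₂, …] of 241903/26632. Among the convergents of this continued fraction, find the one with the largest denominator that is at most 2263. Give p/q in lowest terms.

List convergents until the denominator exceeds the bound:
a_0 = 9: 9/1  (≤ bound)
a_1 = 12: 109/12  (≤ bound)
a_2 = 42: 4587/505  (≤ bound)
a_3 = 1: 4696/517  (≤ bound)
a_4 = 1: 9283/1022  (≤ bound)
a_5 = 2: 23262/2561  (> 2263, stop)

9283/1022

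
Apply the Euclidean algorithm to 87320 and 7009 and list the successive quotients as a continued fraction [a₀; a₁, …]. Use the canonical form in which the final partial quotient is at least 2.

[12; 2, 5, 2, 26, 11]

87320 ÷ 7009 → quotient 12, remainder 3212
7009 ÷ 3212 → quotient 2, remainder 585
3212 ÷ 585 → quotient 5, remainder 287
585 ÷ 287 → quotient 2, remainder 11
287 ÷ 11 → quotient 26, remainder 1
11 ÷ 1 → quotient 11, remainder 0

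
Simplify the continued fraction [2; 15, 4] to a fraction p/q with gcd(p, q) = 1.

Use the convergent recurrence hₖ = aₖ·hₖ₋₁ + hₖ₋₂ (and likewise for the denominators kₖ):
a_0 = 2: 2/1
a_1 = 15: 31/15
a_2 = 4: 126/61

126/61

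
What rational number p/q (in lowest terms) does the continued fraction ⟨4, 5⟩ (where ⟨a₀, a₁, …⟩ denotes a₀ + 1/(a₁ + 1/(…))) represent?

21/5

a_0 = 4: 4/1
a_1 = 5: 21/5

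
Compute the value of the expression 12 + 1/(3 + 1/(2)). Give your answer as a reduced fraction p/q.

86/7

a_0 = 12: 12/1
a_1 = 3: 37/3
a_2 = 2: 86/7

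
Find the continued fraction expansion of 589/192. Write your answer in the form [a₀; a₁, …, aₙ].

[3; 14, 1, 3, 3]

589 ÷ 192 → quotient 3, remainder 13
192 ÷ 13 → quotient 14, remainder 10
13 ÷ 10 → quotient 1, remainder 3
10 ÷ 3 → quotient 3, remainder 1
3 ÷ 1 → quotient 3, remainder 0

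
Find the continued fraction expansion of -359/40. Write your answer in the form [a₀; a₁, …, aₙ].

-359 ÷ 40 → quotient -9, remainder 1
40 ÷ 1 → quotient 40, remainder 0

[-9; 40]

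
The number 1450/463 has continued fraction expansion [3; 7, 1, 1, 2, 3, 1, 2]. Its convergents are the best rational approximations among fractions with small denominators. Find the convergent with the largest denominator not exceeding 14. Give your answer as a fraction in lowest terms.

25/8

List convergents until the denominator exceeds the bound:
a_0 = 3: 3/1  (≤ bound)
a_1 = 7: 22/7  (≤ bound)
a_2 = 1: 25/8  (≤ bound)
a_3 = 1: 47/15  (> 14, stop)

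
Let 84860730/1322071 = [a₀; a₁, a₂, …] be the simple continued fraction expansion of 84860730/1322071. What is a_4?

Apply division with remainder until the remainder is 0:
84860730 ÷ 1322071 → quotient 64, remainder 248186
1322071 ÷ 248186 → quotient 5, remainder 81141
248186 ÷ 81141 → quotient 3, remainder 4763
81141 ÷ 4763 → quotient 17, remainder 170
4763 ÷ 170 → quotient 28, remainder 3

28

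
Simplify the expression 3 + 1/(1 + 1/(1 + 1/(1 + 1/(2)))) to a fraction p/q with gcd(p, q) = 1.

Build up convergents one term at a time:
a_0 = 3: 3/1
a_1 = 1: 4/1
a_2 = 1: 7/2
a_3 = 1: 11/3
a_4 = 2: 29/8

29/8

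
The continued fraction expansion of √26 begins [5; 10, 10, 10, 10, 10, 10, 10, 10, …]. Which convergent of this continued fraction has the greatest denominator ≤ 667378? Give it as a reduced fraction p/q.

a_0 = 5: 5/1  (≤ bound)
a_1 = 10: 51/10  (≤ bound)
a_2 = 10: 515/101  (≤ bound)
a_3 = 10: 5201/1020  (≤ bound)
a_4 = 10: 52525/10301  (≤ bound)
a_5 = 10: 530451/104030  (≤ bound)
a_6 = 10: 5357035/1050601  (> 667378, stop)

530451/104030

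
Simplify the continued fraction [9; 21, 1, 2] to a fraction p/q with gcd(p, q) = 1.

588/65

a_0 = 9: 9/1
a_1 = 21: 190/21
a_2 = 1: 199/22
a_3 = 2: 588/65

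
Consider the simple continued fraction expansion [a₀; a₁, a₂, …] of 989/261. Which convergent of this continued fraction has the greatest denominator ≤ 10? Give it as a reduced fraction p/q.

a_0 = 3: 3/1  (≤ bound)
a_1 = 1: 4/1  (≤ bound)
a_2 = 3: 15/4  (≤ bound)
a_3 = 1: 19/5  (≤ bound)
a_4 = 2: 53/14  (> 10, stop)

19/5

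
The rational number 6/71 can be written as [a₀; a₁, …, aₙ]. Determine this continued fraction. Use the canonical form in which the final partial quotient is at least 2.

[0; 11, 1, 5]

⌊6/71⌋ = 0, remainder 6
⌊71/6⌋ = 11, remainder 5
⌊6/5⌋ = 1, remainder 1
⌊5/1⌋ = 5, remainder 0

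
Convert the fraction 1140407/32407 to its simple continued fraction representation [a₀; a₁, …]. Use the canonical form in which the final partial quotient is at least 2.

1140407 = 35·32407 + 6162, so a_0 = 35
32407 = 5·6162 + 1597, so a_1 = 5
6162 = 3·1597 + 1371, so a_2 = 3
1597 = 1·1371 + 226, so a_3 = 1
1371 = 6·226 + 15, so a_4 = 6
226 = 15·15 + 1, so a_5 = 15
15 = 15·1 + 0, so a_6 = 15

[35; 5, 3, 1, 6, 15, 15]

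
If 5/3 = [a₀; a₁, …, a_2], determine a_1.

5 ÷ 3 → quotient 1, remainder 2
3 ÷ 2 → quotient 1, remainder 1

1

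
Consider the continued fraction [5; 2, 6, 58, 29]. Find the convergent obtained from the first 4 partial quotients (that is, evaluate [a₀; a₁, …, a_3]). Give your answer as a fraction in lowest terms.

Start with 58.
6 + 1/(58/1) = 6 + 1/58 = 349/58
2 + 1/(349/58) = 2 + 58/349 = 756/349
5 + 1/(756/349) = 5 + 349/756 = 4129/756

4129/756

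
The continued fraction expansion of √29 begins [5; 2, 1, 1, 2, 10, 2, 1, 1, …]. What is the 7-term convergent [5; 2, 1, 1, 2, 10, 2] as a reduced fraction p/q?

a_0 = 5: 5/1
a_1 = 2: 11/2
a_2 = 1: 16/3
a_3 = 1: 27/5
a_4 = 2: 70/13
a_5 = 10: 727/135
a_6 = 2: 1524/283

1524/283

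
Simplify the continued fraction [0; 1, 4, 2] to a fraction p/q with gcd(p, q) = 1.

9/11

Use the convergent recurrence hₖ = aₖ·hₖ₋₁ + hₖ₋₂ (and likewise for the denominators kₖ):
a_0 = 0: 0/1
a_1 = 1: 1/1
a_2 = 4: 4/5
a_3 = 2: 9/11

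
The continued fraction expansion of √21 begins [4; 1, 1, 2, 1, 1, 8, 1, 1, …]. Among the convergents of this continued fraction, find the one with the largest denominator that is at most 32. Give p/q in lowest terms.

List convergents until the denominator exceeds the bound:
a_0 = 4: 4/1  (≤ bound)
a_1 = 1: 5/1  (≤ bound)
a_2 = 1: 9/2  (≤ bound)
a_3 = 2: 23/5  (≤ bound)
a_4 = 1: 32/7  (≤ bound)
a_5 = 1: 55/12  (≤ bound)
a_6 = 8: 472/103  (> 32, stop)

55/12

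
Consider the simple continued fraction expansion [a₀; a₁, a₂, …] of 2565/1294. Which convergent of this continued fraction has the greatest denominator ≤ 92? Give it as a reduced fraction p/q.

a_0 = 1: 1/1  (≤ bound)
a_1 = 1: 2/1  (≤ bound)
a_2 = 55: 111/56  (≤ bound)
a_3 = 3: 335/169  (> 92, stop)

111/56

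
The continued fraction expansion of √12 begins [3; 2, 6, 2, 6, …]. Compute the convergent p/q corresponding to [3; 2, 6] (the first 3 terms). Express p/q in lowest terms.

Collapse the nested fraction from the inside out:
Start with 6.
2 + 1/(6/1) = 2 + 1/6 = 13/6
3 + 1/(13/6) = 3 + 6/13 = 45/13

45/13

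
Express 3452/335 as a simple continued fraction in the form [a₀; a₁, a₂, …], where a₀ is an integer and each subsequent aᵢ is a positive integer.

[10; 3, 3, 1, 1, 14]

Repeatedly divide and take the remainder:
3452 = 10·335 + 102, so a_0 = 10
335 = 3·102 + 29, so a_1 = 3
102 = 3·29 + 15, so a_2 = 3
29 = 1·15 + 14, so a_3 = 1
15 = 1·14 + 1, so a_4 = 1
14 = 14·1 + 0, so a_5 = 14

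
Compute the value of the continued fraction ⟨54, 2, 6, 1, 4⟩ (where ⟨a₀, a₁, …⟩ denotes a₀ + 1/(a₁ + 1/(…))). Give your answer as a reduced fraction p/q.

Compute successive convergents:
a_0 = 54: 54/1
a_1 = 2: 109/2
a_2 = 6: 708/13
a_3 = 1: 817/15
a_4 = 4: 3976/73

3976/73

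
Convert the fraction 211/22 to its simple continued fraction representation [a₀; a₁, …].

211 ÷ 22 → quotient 9, remainder 13
22 ÷ 13 → quotient 1, remainder 9
13 ÷ 9 → quotient 1, remainder 4
9 ÷ 4 → quotient 2, remainder 1
4 ÷ 1 → quotient 4, remainder 0

[9; 1, 1, 2, 4]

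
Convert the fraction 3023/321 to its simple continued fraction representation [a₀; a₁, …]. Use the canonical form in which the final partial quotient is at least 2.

3023 ÷ 321 → quotient 9, remainder 134
321 ÷ 134 → quotient 2, remainder 53
134 ÷ 53 → quotient 2, remainder 28
53 ÷ 28 → quotient 1, remainder 25
28 ÷ 25 → quotient 1, remainder 3
25 ÷ 3 → quotient 8, remainder 1
3 ÷ 1 → quotient 3, remainder 0

[9; 2, 2, 1, 1, 8, 3]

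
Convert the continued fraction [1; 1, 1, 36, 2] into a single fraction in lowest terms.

Work from the innermost term outward:
Start with 2.
36 + 1/(2/1) = 36 + 1/2 = 73/2
1 + 1/(73/2) = 1 + 2/73 = 75/73
1 + 1/(75/73) = 1 + 73/75 = 148/75
1 + 1/(148/75) = 1 + 75/148 = 223/148

223/148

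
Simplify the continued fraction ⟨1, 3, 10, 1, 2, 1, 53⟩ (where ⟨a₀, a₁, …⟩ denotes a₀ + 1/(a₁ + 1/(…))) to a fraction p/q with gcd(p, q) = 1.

9459/7148

a_0 = 1: 1/1
a_1 = 3: 4/3
a_2 = 10: 41/31
a_3 = 1: 45/34
a_4 = 2: 131/99
a_5 = 1: 176/133
a_6 = 53: 9459/7148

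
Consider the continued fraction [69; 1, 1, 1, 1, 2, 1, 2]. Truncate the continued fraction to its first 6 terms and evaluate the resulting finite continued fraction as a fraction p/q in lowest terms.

Use the convergent recurrence hₖ = aₖ·hₖ₋₁ + hₖ₋₂ (and likewise for the denominators kₖ):
a_0 = 69: 69/1
a_1 = 1: 70/1
a_2 = 1: 139/2
a_3 = 1: 209/3
a_4 = 1: 348/5
a_5 = 2: 905/13

905/13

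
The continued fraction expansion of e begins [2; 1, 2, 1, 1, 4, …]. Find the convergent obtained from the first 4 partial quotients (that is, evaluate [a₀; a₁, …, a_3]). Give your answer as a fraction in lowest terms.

11/4

Use the convergent recurrence hₖ = aₖ·hₖ₋₁ + hₖ₋₂ (and likewise for the denominators kₖ):
a_0 = 2: 2/1
a_1 = 1: 3/1
a_2 = 2: 8/3
a_3 = 1: 11/4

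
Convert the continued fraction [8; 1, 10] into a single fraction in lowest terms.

a_0 = 8: 8/1
a_1 = 1: 9/1
a_2 = 10: 98/11

98/11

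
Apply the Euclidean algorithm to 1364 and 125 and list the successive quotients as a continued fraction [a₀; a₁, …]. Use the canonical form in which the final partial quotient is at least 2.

Repeatedly divide and take the remainder:
⌊1364/125⌋ = 10, remainder 114
⌊125/114⌋ = 1, remainder 11
⌊114/11⌋ = 10, remainder 4
⌊11/4⌋ = 2, remainder 3
⌊4/3⌋ = 1, remainder 1
⌊3/1⌋ = 3, remainder 0

[10; 1, 10, 2, 1, 3]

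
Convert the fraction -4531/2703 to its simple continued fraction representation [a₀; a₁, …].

[-2; 3, 11, 4, 1, 1, 2, 3]

⌊-4531/2703⌋ = -2, remainder 875
⌊2703/875⌋ = 3, remainder 78
⌊875/78⌋ = 11, remainder 17
⌊78/17⌋ = 4, remainder 10
⌊17/10⌋ = 1, remainder 7
⌊10/7⌋ = 1, remainder 3
⌊7/3⌋ = 2, remainder 1
⌊3/1⌋ = 3, remainder 0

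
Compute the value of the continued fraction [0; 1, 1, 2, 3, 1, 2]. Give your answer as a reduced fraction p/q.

Starting at the tail and folding back:
Start with 2.
1 + 1/(2/1) = 1 + 1/2 = 3/2
3 + 1/(3/2) = 3 + 2/3 = 11/3
2 + 1/(11/3) = 2 + 3/11 = 25/11
1 + 1/(25/11) = 1 + 11/25 = 36/25
1 + 1/(36/25) = 1 + 25/36 = 61/36
0 + 1/(61/36) = 0 + 36/61 = 36/61

36/61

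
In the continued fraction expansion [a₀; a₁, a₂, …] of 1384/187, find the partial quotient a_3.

37

Apply division with remainder until the remainder is 0:
1384 = 7·187 + 75, so a_0 = 7
187 = 2·75 + 37, so a_1 = 2
75 = 2·37 + 1, so a_2 = 2
37 = 37·1 + 0, so a_3 = 37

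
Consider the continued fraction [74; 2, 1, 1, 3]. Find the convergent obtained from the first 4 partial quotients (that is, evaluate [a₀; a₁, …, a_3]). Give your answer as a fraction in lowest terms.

a_0 = 74: 74/1
a_1 = 2: 149/2
a_2 = 1: 223/3
a_3 = 1: 372/5

372/5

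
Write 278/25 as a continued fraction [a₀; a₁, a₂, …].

[11; 8, 3]

Apply division with remainder until the remainder is 0:
278 = 11·25 + 3, so a_0 = 11
25 = 8·3 + 1, so a_1 = 8
3 = 3·1 + 0, so a_2 = 3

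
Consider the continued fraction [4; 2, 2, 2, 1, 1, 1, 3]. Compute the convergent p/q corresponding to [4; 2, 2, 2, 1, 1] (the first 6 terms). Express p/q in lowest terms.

128/29

Compute successive convergents:
a_0 = 4: 4/1
a_1 = 2: 9/2
a_2 = 2: 22/5
a_3 = 2: 53/12
a_4 = 1: 75/17
a_5 = 1: 128/29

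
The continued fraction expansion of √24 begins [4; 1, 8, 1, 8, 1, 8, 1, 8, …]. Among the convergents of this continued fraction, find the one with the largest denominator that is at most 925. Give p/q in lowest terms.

4316/881

a_0 = 4: 4/1  (≤ bound)
a_1 = 1: 5/1  (≤ bound)
a_2 = 8: 44/9  (≤ bound)
a_3 = 1: 49/10  (≤ bound)
a_4 = 8: 436/89  (≤ bound)
a_5 = 1: 485/99  (≤ bound)
a_6 = 8: 4316/881  (≤ bound)
a_7 = 1: 4801/980  (> 925, stop)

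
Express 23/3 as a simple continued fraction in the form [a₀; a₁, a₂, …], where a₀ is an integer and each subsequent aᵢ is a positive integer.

Repeatedly divide and take the remainder:
23 ÷ 3 → quotient 7, remainder 2
3 ÷ 2 → quotient 1, remainder 1
2 ÷ 1 → quotient 2, remainder 0

[7; 1, 2]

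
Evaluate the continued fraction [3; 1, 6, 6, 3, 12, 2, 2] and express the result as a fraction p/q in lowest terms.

Work from the innermost term outward:
Start with 2.
2 + 1/(2/1) = 2 + 1/2 = 5/2
12 + 1/(5/2) = 12 + 2/5 = 62/5
3 + 1/(62/5) = 3 + 5/62 = 191/62
6 + 1/(191/62) = 6 + 62/191 = 1208/191
6 + 1/(1208/191) = 6 + 191/1208 = 7439/1208
1 + 1/(7439/1208) = 1 + 1208/7439 = 8647/7439
3 + 1/(8647/7439) = 3 + 7439/8647 = 33380/8647

33380/8647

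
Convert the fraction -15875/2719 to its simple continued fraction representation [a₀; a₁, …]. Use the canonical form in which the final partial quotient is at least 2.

[-6; 6, 5, 6, 14]

⌊-15875/2719⌋ = -6, remainder 439
⌊2719/439⌋ = 6, remainder 85
⌊439/85⌋ = 5, remainder 14
⌊85/14⌋ = 6, remainder 1
⌊14/1⌋ = 14, remainder 0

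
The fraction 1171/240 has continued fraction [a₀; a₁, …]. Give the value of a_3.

Run the Euclidean algorithm, recording each quotient:
1171 ÷ 240 → quotient 4, remainder 211
240 ÷ 211 → quotient 1, remainder 29
211 ÷ 29 → quotient 7, remainder 8
29 ÷ 8 → quotient 3, remainder 5

3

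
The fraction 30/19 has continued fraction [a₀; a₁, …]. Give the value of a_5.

2

30 ÷ 19 → quotient 1, remainder 11
19 ÷ 11 → quotient 1, remainder 8
11 ÷ 8 → quotient 1, remainder 3
8 ÷ 3 → quotient 2, remainder 2
3 ÷ 2 → quotient 1, remainder 1
2 ÷ 1 → quotient 2, remainder 0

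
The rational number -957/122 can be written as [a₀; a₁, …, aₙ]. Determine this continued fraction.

-957 = -8·122 + 19, so a_0 = -8
122 = 6·19 + 8, so a_1 = 6
19 = 2·8 + 3, so a_2 = 2
8 = 2·3 + 2, so a_3 = 2
3 = 1·2 + 1, so a_4 = 1
2 = 2·1 + 0, so a_5 = 2

[-8; 6, 2, 2, 1, 2]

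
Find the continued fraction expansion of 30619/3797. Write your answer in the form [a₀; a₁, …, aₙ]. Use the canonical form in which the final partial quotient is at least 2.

[8; 15, 1, 1, 1, 2, 30]

30619 = 8·3797 + 243, so a_0 = 8
3797 = 15·243 + 152, so a_1 = 15
243 = 1·152 + 91, so a_2 = 1
152 = 1·91 + 61, so a_3 = 1
91 = 1·61 + 30, so a_4 = 1
61 = 2·30 + 1, so a_5 = 2
30 = 30·1 + 0, so a_6 = 30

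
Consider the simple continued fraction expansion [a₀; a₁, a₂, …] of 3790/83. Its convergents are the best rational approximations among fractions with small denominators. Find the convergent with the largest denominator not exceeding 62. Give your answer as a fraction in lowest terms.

137/3

List convergents until the denominator exceeds the bound:
a_0 = 45: 45/1  (≤ bound)
a_1 = 1: 46/1  (≤ bound)
a_2 = 1: 91/2  (≤ bound)
a_3 = 1: 137/3  (≤ bound)
a_4 = 27: 3790/83  (> 62, stop)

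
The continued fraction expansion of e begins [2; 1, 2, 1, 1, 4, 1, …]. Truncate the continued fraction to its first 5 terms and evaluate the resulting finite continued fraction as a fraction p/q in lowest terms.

19/7

Start with 1.
1 + 1/(1/1) = 1 + 1/1 = 2/1
2 + 1/(2/1) = 2 + 1/2 = 5/2
1 + 1/(5/2) = 1 + 2/5 = 7/5
2 + 1/(7/5) = 2 + 5/7 = 19/7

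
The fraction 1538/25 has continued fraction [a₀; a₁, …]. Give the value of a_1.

1

1538 = 61·25 + 13, so a_0 = 61
25 = 1·13 + 12, so a_1 = 1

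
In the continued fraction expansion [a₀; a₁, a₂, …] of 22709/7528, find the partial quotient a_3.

22709 = 3·7528 + 125, so a_0 = 3
7528 = 60·125 + 28, so a_1 = 60
125 = 4·28 + 13, so a_2 = 4
28 = 2·13 + 2, so a_3 = 2

2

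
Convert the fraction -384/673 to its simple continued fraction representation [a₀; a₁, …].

[-1; 2, 3, 23, 1, 3]

-384 = -1·673 + 289, so a_0 = -1
673 = 2·289 + 95, so a_1 = 2
289 = 3·95 + 4, so a_2 = 3
95 = 23·4 + 3, so a_3 = 23
4 = 1·3 + 1, so a_4 = 1
3 = 3·1 + 0, so a_5 = 3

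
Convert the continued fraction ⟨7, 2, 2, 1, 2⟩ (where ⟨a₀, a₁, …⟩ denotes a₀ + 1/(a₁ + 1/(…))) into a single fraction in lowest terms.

Start with 2.
1 + 1/(2/1) = 1 + 1/2 = 3/2
2 + 1/(3/2) = 2 + 2/3 = 8/3
2 + 1/(8/3) = 2 + 3/8 = 19/8
7 + 1/(19/8) = 7 + 8/19 = 141/19

141/19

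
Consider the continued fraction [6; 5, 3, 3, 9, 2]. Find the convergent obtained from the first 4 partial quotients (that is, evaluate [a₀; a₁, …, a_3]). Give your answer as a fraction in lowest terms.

Start with 3.
3 + 1/(3/1) = 3 + 1/3 = 10/3
5 + 1/(10/3) = 5 + 3/10 = 53/10
6 + 1/(53/10) = 6 + 10/53 = 328/53

328/53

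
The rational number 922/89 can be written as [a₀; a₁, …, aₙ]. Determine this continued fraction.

[10; 2, 1, 3, 1, 1, 3]

Run the Euclidean algorithm, recording each quotient:
922 ÷ 89 → quotient 10, remainder 32
89 ÷ 32 → quotient 2, remainder 25
32 ÷ 25 → quotient 1, remainder 7
25 ÷ 7 → quotient 3, remainder 4
7 ÷ 4 → quotient 1, remainder 3
4 ÷ 3 → quotient 1, remainder 1
3 ÷ 1 → quotient 3, remainder 0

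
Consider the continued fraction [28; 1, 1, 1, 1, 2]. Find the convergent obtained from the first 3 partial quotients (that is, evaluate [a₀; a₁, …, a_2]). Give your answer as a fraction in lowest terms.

57/2

Start with 1.
1 + 1/(1/1) = 1 + 1/1 = 2/1
28 + 1/(2/1) = 28 + 1/2 = 57/2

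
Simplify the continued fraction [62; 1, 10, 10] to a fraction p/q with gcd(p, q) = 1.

Work from the innermost term outward:
Start with 10.
10 + 1/(10/1) = 10 + 1/10 = 101/10
1 + 1/(101/10) = 1 + 10/101 = 111/101
62 + 1/(111/101) = 62 + 101/111 = 6983/111

6983/111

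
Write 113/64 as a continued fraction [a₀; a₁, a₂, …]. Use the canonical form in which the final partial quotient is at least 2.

[1; 1, 3, 3, 1, 3]

113 = 1·64 + 49, so a_0 = 1
64 = 1·49 + 15, so a_1 = 1
49 = 3·15 + 4, so a_2 = 3
15 = 3·4 + 3, so a_3 = 3
4 = 1·3 + 1, so a_4 = 1
3 = 3·1 + 0, so a_5 = 3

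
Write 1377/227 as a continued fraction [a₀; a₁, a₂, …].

[6; 15, 7, 2]

Run the Euclidean algorithm, recording each quotient:
1377 ÷ 227 → quotient 6, remainder 15
227 ÷ 15 → quotient 15, remainder 2
15 ÷ 2 → quotient 7, remainder 1
2 ÷ 1 → quotient 2, remainder 0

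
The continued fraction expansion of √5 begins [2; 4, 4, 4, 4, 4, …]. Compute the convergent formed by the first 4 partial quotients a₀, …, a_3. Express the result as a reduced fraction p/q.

Use the convergent recurrence hₖ = aₖ·hₖ₋₁ + hₖ₋₂ (and likewise for the denominators kₖ):
a_0 = 2: 2/1
a_1 = 4: 9/4
a_2 = 4: 38/17
a_3 = 4: 161/72

161/72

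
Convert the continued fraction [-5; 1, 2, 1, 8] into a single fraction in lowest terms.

Work from the innermost term outward:
Start with 8.
1 + 1/(8/1) = 1 + 1/8 = 9/8
2 + 1/(9/8) = 2 + 8/9 = 26/9
1 + 1/(26/9) = 1 + 9/26 = 35/26
-5 + 1/(35/26) = -5 + 26/35 = -149/35

-149/35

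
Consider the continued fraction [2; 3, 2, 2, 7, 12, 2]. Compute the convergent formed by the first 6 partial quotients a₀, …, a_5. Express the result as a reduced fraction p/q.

3507/1529

Collapse the nested fraction from the inside out:
Start with 12.
7 + 1/(12/1) = 7 + 1/12 = 85/12
2 + 1/(85/12) = 2 + 12/85 = 182/85
2 + 1/(182/85) = 2 + 85/182 = 449/182
3 + 1/(449/182) = 3 + 182/449 = 1529/449
2 + 1/(1529/449) = 2 + 449/1529 = 3507/1529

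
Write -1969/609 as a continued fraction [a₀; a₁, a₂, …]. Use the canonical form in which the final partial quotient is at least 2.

-1969 ÷ 609 → quotient -4, remainder 467
609 ÷ 467 → quotient 1, remainder 142
467 ÷ 142 → quotient 3, remainder 41
142 ÷ 41 → quotient 3, remainder 19
41 ÷ 19 → quotient 2, remainder 3
19 ÷ 3 → quotient 6, remainder 1
3 ÷ 1 → quotient 3, remainder 0

[-4; 1, 3, 3, 2, 6, 3]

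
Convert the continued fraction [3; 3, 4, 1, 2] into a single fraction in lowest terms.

Start with 2.
1 + 1/(2/1) = 1 + 1/2 = 3/2
4 + 1/(3/2) = 4 + 2/3 = 14/3
3 + 1/(14/3) = 3 + 3/14 = 45/14
3 + 1/(45/14) = 3 + 14/45 = 149/45

149/45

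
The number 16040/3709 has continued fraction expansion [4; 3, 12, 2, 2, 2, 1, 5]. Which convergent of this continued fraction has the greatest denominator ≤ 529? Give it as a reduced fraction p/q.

a_0 = 4: 4/1  (≤ bound)
a_1 = 3: 13/3  (≤ bound)
a_2 = 12: 160/37  (≤ bound)
a_3 = 2: 333/77  (≤ bound)
a_4 = 2: 826/191  (≤ bound)
a_5 = 2: 1985/459  (≤ bound)
a_6 = 1: 2811/650  (> 529, stop)

1985/459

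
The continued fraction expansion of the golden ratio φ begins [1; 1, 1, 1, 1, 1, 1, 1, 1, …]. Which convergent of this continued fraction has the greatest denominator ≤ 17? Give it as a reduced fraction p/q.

a_0 = 1: 1/1  (≤ bound)
a_1 = 1: 2/1  (≤ bound)
a_2 = 1: 3/2  (≤ bound)
a_3 = 1: 5/3  (≤ bound)
a_4 = 1: 8/5  (≤ bound)
a_5 = 1: 13/8  (≤ bound)
a_6 = 1: 21/13  (≤ bound)
a_7 = 1: 34/21  (> 17, stop)

21/13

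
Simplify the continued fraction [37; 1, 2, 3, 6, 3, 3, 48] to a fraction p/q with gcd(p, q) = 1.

a_0 = 37: 37/1
a_1 = 1: 38/1
a_2 = 2: 113/3
a_3 = 3: 377/10
a_4 = 6: 2375/63
a_5 = 3: 7502/199
a_6 = 3: 24881/660
a_7 = 48: 1201790/31879

1201790/31879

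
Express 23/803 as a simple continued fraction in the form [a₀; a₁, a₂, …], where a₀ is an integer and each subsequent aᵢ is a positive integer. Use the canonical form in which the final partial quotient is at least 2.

23 = 0·803 + 23, so a_0 = 0
803 = 34·23 + 21, so a_1 = 34
23 = 1·21 + 2, so a_2 = 1
21 = 10·2 + 1, so a_3 = 10
2 = 2·1 + 0, so a_4 = 2

[0; 34, 1, 10, 2]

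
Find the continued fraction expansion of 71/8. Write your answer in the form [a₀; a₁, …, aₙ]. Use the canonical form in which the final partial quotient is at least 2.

Apply division with remainder until the remainder is 0:
⌊71/8⌋ = 8, remainder 7
⌊8/7⌋ = 1, remainder 1
⌊7/1⌋ = 7, remainder 0

[8; 1, 7]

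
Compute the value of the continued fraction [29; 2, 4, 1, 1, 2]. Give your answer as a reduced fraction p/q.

1502/51

Start with 2.
1 + 1/(2/1) = 1 + 1/2 = 3/2
1 + 1/(3/2) = 1 + 2/3 = 5/3
4 + 1/(5/3) = 4 + 3/5 = 23/5
2 + 1/(23/5) = 2 + 5/23 = 51/23
29 + 1/(51/23) = 29 + 23/51 = 1502/51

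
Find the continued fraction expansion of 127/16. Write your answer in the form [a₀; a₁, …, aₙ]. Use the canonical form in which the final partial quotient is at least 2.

127 ÷ 16 → quotient 7, remainder 15
16 ÷ 15 → quotient 1, remainder 1
15 ÷ 1 → quotient 15, remainder 0

[7; 1, 15]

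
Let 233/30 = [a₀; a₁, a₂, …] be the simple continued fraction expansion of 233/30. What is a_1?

233 ÷ 30 → quotient 7, remainder 23
30 ÷ 23 → quotient 1, remainder 7

1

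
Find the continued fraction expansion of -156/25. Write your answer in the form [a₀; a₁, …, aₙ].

[-7; 1, 3, 6]

-156 ÷ 25 → quotient -7, remainder 19
25 ÷ 19 → quotient 1, remainder 6
19 ÷ 6 → quotient 3, remainder 1
6 ÷ 1 → quotient 6, remainder 0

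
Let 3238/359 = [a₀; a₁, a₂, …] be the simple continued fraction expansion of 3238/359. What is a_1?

⌊3238/359⌋ = 9, remainder 7
⌊359/7⌋ = 51, remainder 2

51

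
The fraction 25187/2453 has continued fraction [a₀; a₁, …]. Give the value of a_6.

14

25187 ÷ 2453 → quotient 10, remainder 657
2453 ÷ 657 → quotient 3, remainder 482
657 ÷ 482 → quotient 1, remainder 175
482 ÷ 175 → quotient 2, remainder 132
175 ÷ 132 → quotient 1, remainder 43
132 ÷ 43 → quotient 3, remainder 3
43 ÷ 3 → quotient 14, remainder 1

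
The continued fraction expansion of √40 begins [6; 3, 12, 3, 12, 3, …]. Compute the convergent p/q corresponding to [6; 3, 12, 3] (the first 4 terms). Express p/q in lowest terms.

721/114

Start with 3.
12 + 1/(3/1) = 12 + 1/3 = 37/3
3 + 1/(37/3) = 3 + 3/37 = 114/37
6 + 1/(114/37) = 6 + 37/114 = 721/114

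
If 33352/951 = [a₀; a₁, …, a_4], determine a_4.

⌊33352/951⌋ = 35, remainder 67
⌊951/67⌋ = 14, remainder 13
⌊67/13⌋ = 5, remainder 2
⌊13/2⌋ = 6, remainder 1
⌊2/1⌋ = 2, remainder 0

2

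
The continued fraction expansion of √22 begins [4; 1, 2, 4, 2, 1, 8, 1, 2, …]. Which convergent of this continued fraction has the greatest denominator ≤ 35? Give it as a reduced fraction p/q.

136/29

List convergents until the denominator exceeds the bound:
a_0 = 4: 4/1  (≤ bound)
a_1 = 1: 5/1  (≤ bound)
a_2 = 2: 14/3  (≤ bound)
a_3 = 4: 61/13  (≤ bound)
a_4 = 2: 136/29  (≤ bound)
a_5 = 1: 197/42  (> 35, stop)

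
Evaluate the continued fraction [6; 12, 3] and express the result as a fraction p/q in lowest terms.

225/37

Work from the innermost term outward:
Start with 3.
12 + 1/(3/1) = 12 + 1/3 = 37/3
6 + 1/(37/3) = 6 + 3/37 = 225/37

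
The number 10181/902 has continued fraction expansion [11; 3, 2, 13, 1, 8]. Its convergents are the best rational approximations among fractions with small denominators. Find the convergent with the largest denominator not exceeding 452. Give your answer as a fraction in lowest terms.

1140/101

List convergents until the denominator exceeds the bound:
a_0 = 11: 11/1  (≤ bound)
a_1 = 3: 34/3  (≤ bound)
a_2 = 2: 79/7  (≤ bound)
a_3 = 13: 1061/94  (≤ bound)
a_4 = 1: 1140/101  (≤ bound)
a_5 = 8: 10181/902  (> 452, stop)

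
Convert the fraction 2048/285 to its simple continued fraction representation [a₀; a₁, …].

Repeatedly divide and take the remainder:
⌊2048/285⌋ = 7, remainder 53
⌊285/53⌋ = 5, remainder 20
⌊53/20⌋ = 2, remainder 13
⌊20/13⌋ = 1, remainder 7
⌊13/7⌋ = 1, remainder 6
⌊7/6⌋ = 1, remainder 1
⌊6/1⌋ = 6, remainder 0

[7; 5, 2, 1, 1, 1, 6]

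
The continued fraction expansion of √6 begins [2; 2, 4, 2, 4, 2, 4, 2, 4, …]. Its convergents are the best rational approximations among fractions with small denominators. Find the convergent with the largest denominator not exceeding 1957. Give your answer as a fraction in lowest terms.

a_0 = 2: 2/1  (≤ bound)
a_1 = 2: 5/2  (≤ bound)
a_2 = 4: 22/9  (≤ bound)
a_3 = 2: 49/20  (≤ bound)
a_4 = 4: 218/89  (≤ bound)
a_5 = 2: 485/198  (≤ bound)
a_6 = 4: 2158/881  (≤ bound)
a_7 = 2: 4801/1960  (> 1957, stop)

2158/881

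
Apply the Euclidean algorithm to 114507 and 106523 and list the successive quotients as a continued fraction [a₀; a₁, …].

[1; 13, 2, 1, 12, 14, 1, 13]

114507 = 1·106523 + 7984, so a_0 = 1
106523 = 13·7984 + 2731, so a_1 = 13
7984 = 2·2731 + 2522, so a_2 = 2
2731 = 1·2522 + 209, so a_3 = 1
2522 = 12·209 + 14, so a_4 = 12
209 = 14·14 + 13, so a_5 = 14
14 = 1·13 + 1, so a_6 = 1
13 = 13·1 + 0, so a_7 = 13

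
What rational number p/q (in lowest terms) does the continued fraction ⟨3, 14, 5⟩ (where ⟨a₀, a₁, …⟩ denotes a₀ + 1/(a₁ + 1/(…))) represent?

218/71

Start with 5.
14 + 1/(5/1) = 14 + 1/5 = 71/5
3 + 1/(71/5) = 3 + 5/71 = 218/71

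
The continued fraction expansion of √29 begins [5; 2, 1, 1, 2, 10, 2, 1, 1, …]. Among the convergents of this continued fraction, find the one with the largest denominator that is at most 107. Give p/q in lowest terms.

70/13

a_0 = 5: 5/1  (≤ bound)
a_1 = 2: 11/2  (≤ bound)
a_2 = 1: 16/3  (≤ bound)
a_3 = 1: 27/5  (≤ bound)
a_4 = 2: 70/13  (≤ bound)
a_5 = 10: 727/135  (> 107, stop)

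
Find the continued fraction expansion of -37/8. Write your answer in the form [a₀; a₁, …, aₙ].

⌊-37/8⌋ = -5, remainder 3
⌊8/3⌋ = 2, remainder 2
⌊3/2⌋ = 1, remainder 1
⌊2/1⌋ = 2, remainder 0

[-5; 2, 1, 2]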